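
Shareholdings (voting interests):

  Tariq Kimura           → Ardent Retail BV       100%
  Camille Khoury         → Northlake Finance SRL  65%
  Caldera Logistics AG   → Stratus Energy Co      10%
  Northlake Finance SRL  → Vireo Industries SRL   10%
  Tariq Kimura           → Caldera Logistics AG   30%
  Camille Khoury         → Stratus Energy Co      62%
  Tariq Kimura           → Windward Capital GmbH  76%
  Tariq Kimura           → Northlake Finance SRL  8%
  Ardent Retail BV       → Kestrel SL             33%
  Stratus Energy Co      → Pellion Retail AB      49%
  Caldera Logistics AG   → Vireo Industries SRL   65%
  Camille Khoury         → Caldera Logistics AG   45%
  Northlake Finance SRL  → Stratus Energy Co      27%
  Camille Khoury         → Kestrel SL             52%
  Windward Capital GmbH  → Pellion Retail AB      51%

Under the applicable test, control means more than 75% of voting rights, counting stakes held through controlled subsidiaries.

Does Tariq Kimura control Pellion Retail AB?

No

Tariq holds 100% of Ardent, so Tariq controls Ardent.
Tariq holds 76% of Windward, so Tariq controls Windward.
In Pellion, Tariq's side holds only 51%, not > 75%.
So Tariq does not control Pellion.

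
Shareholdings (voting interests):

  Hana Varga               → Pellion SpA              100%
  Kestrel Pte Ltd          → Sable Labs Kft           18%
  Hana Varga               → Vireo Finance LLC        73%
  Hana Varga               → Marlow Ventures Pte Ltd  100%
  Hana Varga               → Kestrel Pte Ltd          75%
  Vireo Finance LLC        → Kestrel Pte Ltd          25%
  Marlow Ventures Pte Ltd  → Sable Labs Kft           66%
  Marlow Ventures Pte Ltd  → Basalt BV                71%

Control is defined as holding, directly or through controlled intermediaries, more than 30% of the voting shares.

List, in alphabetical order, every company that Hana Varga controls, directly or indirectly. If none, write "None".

Hana holds 100% of Pellion, so Hana controls Pellion.
Hana holds 100% of Marlow, so Hana controls Marlow.
Hana holds 73% of Vireo, so Hana controls Vireo.
Marlow holds 71% of Basalt, so Hana controls Basalt.
Vireo and Hana together hold 25% + 75% = 100% of Kestrel, so Hana controls Kestrel.
Marlow and Kestrel together hold 66% + 18% = 84% of Sable, so Hana controls Sable.

Basalt BV, Kestrel Pte Ltd, Marlow Ventures Pte Ltd, Pellion SpA, Sable Labs Kft, Vireo Finance LLC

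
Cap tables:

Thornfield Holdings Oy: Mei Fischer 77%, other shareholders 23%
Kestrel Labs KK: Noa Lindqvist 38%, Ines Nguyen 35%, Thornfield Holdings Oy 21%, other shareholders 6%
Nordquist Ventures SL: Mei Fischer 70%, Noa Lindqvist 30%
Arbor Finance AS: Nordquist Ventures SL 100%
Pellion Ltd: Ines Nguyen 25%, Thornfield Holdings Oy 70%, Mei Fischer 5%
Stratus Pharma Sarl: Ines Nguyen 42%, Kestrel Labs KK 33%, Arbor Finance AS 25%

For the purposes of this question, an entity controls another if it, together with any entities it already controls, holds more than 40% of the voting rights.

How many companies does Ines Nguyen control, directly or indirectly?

Ines holds 42% of Stratus, so Ines controls Stratus.
No other company's threshold is met.
Ines controls 1 company.

1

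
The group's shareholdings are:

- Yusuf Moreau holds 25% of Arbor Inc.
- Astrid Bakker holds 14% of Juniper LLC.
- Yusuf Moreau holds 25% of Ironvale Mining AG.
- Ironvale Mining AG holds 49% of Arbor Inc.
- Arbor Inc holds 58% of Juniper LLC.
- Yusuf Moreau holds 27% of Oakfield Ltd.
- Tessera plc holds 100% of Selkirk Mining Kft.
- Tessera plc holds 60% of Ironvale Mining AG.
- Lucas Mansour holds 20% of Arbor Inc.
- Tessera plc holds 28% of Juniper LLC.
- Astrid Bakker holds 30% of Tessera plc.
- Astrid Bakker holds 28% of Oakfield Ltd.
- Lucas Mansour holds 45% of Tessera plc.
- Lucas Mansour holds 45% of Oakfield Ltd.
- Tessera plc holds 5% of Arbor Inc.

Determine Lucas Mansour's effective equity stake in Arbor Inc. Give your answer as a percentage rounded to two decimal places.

Lucas reaches Arbor along 3 paths.
Via Tessera → Ironvale: 45% × 60% × 49% = 13.23%.
Direct stake: 20% = 20%.
Via Tessera: 45% × 5% = 2.25%.
Total: 13.23% + 20% + 2.25% = 35.48%.

35.48%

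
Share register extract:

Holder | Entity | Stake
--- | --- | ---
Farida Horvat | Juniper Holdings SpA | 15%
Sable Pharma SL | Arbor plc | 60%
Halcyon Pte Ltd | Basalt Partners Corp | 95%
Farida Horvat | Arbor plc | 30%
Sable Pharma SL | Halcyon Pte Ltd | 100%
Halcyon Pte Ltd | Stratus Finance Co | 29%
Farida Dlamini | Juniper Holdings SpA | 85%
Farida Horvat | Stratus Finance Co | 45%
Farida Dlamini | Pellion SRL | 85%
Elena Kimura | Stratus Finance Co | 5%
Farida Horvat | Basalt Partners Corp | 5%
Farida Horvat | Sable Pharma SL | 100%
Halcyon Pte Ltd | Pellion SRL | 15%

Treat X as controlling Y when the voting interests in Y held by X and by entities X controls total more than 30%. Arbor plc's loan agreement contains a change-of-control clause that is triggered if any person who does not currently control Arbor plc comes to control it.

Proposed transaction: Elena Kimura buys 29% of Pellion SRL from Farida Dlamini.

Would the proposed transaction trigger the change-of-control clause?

The purchase adds only to Elena's holdings (Farida Dlamini's stake shrinks), so Elena is the only person who could newly come to control Arbor.
Elena's largest direct stake is 5% in Stratus, which does not meet the threshold, so Elena controls no company.
Neither Elena nor any entity Elena controls holds any voting interest in Arbor.
So before the transaction, Elena does not control Arbor.
After the purchase, Elena holds 29% of Pellion directly, and Farida Dlamini's stake falls to 56%.
Elena's side now holds 29% of Pellion, not > 30%, so Elena still does not control Pellion.
After the transaction, neither Elena nor any entity Elena controls holds a voting interest in Arbor, so Elena still does not control it.
No new person acquires control, so the clause is not triggered.

No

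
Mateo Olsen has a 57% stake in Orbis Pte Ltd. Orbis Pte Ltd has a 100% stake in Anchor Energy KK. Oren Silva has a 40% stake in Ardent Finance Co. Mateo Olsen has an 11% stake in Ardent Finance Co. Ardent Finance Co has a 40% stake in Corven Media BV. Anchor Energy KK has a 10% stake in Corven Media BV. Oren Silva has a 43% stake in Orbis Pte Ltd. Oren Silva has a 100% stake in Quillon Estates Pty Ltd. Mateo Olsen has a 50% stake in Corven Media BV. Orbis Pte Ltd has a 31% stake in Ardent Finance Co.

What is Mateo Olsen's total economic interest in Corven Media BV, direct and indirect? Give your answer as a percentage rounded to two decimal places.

Mateo reaches Corven along 4 paths.
Via Ardent: 11% × 40% = 4.4%.
Via Orbis → Ardent: 57% × 31% × 40% = 7.068%.
Direct stake: 50% = 50%.
Via Orbis → Anchor: 57% × 100% × 10% = 5.7%.
Total: 4.4% + 7.068% + 50% + 5.7% = 67.168%.
Rounded: 67.17%.

67.17%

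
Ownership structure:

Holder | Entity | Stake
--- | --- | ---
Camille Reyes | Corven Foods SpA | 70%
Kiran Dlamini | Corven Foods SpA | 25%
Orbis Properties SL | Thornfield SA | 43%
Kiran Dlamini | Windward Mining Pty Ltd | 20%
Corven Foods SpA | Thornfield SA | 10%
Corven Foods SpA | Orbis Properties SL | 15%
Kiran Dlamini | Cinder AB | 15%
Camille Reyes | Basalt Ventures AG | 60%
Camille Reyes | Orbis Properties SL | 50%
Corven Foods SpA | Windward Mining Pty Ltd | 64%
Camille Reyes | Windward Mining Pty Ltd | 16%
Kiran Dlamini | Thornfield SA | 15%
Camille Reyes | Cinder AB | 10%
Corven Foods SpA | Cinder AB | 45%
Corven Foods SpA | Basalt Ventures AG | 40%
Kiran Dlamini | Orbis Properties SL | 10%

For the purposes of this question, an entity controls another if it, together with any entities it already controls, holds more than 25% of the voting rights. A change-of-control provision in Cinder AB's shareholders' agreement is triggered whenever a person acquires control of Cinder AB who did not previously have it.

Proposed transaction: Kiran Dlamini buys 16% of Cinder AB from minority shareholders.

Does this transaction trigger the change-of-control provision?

Yes

The purchase changes only Kiran's holdings, so Kiran is the only person who could newly come to control Cinder.
Kiran's largest direct stake is 25% in Corven, which does not meet the threshold, so Kiran controls no company.
In Cinder, Kiran's side holds only 15%, not > 25%.
So before the transaction, Kiran does not control Cinder.
After the purchase, Kiran's direct stake in Cinder rises to 15% + 16% = 31%.
Kiran holds 31% of Cinder, so Kiran controls Cinder.
Kiran did not control Cinder before and does after, so the clause is triggered.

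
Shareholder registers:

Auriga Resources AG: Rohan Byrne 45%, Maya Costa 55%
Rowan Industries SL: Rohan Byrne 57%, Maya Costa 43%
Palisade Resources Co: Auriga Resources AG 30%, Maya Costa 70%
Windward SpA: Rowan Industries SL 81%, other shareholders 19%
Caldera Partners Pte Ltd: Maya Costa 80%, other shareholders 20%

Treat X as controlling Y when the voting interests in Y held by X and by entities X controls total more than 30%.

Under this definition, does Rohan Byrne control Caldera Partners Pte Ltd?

No

Rohan holds 45% of Auriga, so Rohan controls Auriga.
Rohan holds 57% of Rowan, so Rohan controls Rowan.
Rowan holds 81% of Windward, so Rohan controls Windward.
Neither Rohan nor any entity Rohan controls holds any voting interest in Caldera.
So Rohan does not control Caldera.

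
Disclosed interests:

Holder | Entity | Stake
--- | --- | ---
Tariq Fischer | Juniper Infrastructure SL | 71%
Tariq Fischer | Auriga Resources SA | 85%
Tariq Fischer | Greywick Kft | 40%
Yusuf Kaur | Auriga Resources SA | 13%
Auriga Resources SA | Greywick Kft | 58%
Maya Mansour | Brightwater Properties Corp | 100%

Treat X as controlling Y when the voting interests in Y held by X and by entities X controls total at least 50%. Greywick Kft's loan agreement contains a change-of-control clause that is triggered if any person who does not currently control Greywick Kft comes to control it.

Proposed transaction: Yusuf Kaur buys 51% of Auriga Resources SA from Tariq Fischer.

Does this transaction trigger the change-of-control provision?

Yes

The purchase adds only to Yusuf's holdings (Tariq's stake shrinks), so Yusuf is the only person who could newly come to control Greywick.
Yusuf's largest direct stake is 13% in Auriga, which does not meet the threshold, so Yusuf controls no company.
Neither Yusuf nor any entity Yusuf controls holds any voting interest in Greywick.
So before the transaction, Yusuf does not control Greywick.
After the purchase, Yusuf's direct stake in Auriga rises to 13% + 51% = 64%, and Tariq's stake falls to 34%.
Yusuf holds 64% of Auriga, so Yusuf controls Auriga.
Auriga holds 58% of Greywick, so Yusuf controls Greywick.
Yusuf did not control Greywick before and does after, so the clause is triggered.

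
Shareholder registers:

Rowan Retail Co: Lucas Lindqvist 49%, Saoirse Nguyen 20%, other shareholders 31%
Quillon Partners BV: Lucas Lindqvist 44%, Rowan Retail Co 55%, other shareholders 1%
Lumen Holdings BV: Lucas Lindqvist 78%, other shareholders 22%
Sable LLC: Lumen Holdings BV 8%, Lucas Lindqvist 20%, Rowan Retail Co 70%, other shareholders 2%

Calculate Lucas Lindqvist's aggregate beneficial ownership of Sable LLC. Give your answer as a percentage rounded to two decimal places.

60.54%

Lucas reaches Sable along 3 paths.
Via Lumen: 78% × 8% = 6.24%.
Direct stake: 20% = 20%.
Via Rowan: 49% × 70% = 34.3%.
Total: 6.24% + 20% + 34.3% = 60.54%.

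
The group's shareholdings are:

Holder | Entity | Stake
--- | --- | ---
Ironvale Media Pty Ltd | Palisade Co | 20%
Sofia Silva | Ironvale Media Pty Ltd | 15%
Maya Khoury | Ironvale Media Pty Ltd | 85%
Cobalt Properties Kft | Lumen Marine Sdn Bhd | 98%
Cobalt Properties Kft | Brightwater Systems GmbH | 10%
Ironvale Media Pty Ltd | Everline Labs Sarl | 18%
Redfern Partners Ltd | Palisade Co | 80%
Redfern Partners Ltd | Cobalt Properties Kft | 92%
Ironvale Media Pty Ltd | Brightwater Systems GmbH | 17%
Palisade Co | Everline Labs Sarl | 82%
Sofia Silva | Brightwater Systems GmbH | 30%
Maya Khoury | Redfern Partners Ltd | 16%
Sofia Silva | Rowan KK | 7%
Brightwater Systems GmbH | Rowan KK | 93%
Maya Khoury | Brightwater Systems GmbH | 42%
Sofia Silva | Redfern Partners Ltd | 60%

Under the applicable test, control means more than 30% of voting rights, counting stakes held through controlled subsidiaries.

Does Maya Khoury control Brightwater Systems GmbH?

Maya holds 85% of Ironvale, so Maya controls Ironvale.
Ironvale and Maya together hold 17% + 42% = 59% of Brightwater, so Maya controls Brightwater.

Yes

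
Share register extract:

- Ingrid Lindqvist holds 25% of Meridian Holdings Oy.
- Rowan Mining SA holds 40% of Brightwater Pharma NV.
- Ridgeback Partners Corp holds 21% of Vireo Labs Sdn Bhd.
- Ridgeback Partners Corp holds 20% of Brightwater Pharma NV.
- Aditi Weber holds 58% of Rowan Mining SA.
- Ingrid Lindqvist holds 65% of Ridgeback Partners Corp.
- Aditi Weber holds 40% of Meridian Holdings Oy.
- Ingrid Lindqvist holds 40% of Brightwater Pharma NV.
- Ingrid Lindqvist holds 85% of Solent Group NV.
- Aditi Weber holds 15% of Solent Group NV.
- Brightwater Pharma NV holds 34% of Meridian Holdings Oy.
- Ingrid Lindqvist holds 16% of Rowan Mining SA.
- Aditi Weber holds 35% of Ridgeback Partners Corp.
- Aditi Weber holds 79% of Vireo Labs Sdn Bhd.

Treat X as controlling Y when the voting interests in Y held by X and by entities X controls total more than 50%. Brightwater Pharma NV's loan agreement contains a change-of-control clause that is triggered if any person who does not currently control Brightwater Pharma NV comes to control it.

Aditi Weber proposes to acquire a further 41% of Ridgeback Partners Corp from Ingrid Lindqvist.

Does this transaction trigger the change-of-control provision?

The purchase adds only to Aditi's holdings (Ingrid's stake shrinks), so Aditi is the only person who could newly come to control Brightwater.
Aditi holds 58% of Rowan, so Aditi controls Rowan.
Aditi holds 79% of Vireo, so Aditi controls Vireo.
In Brightwater, Aditi's side holds only 40%, not > 50%.
So before the transaction, Aditi does not control Brightwater.
After the purchase, Aditi's direct stake in Ridgeback rises to 35% + 41% = 76%, and Ingrid's stake falls to 24%.
Aditi holds 76% of Ridgeback, so Aditi controls Ridgeback.
Rowan and Ridgeback together hold 40% + 20% = 60% of Brightwater, so Aditi controls Brightwater.
Aditi did not control Brightwater before and does after, so the clause is triggered.

Yes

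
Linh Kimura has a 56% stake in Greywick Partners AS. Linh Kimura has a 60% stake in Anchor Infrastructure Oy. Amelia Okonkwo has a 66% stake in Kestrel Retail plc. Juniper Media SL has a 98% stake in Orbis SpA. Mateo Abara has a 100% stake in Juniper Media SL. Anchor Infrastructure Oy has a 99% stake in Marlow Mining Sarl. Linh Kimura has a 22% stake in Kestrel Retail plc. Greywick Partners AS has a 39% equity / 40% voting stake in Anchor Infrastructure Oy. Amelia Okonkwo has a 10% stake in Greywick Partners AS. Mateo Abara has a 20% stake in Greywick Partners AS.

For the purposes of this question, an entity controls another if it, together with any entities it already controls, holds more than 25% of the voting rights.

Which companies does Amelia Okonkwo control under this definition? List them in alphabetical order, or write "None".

Kestrel Retail plc

Amelia holds 66% of Kestrel, so Amelia controls Kestrel.
No other company's threshold is met.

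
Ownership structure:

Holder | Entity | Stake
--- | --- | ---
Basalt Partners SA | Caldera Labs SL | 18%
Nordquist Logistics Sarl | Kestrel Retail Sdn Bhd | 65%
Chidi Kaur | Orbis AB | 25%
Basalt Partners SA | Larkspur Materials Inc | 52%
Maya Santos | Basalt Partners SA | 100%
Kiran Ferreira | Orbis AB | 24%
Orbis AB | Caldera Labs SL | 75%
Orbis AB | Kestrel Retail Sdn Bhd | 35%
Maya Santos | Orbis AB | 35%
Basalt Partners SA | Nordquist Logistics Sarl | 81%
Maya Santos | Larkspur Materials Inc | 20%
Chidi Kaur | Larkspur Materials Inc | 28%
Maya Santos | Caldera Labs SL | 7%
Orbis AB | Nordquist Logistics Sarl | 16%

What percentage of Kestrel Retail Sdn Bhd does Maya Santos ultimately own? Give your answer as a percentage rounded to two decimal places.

68.54%

Maya reaches Kestrel along 3 paths.
Via Orbis → Nordquist: 35% × 16% × 65% = 3.64%.
Via Basalt → Nordquist: 100% × 81% × 65% = 52.65%.
Via Orbis: 35% × 35% = 12.25%.
Total: 3.64% + 52.65% + 12.25% = 68.54%.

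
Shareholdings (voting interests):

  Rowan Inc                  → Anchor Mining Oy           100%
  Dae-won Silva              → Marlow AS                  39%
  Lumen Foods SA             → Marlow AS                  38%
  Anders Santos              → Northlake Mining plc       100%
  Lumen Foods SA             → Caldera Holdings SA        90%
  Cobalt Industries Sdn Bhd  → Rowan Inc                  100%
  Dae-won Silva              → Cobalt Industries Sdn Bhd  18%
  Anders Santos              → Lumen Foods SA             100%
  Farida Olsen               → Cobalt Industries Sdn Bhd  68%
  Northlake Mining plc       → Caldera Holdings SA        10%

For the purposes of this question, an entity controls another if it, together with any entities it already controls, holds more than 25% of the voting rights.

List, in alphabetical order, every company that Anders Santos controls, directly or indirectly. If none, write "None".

Anders holds 100% of Lumen, so Anders controls Lumen.
Anders holds 100% of Northlake, so Anders controls Northlake.
Lumen holds 38% of Marlow, so Anders controls Marlow.
Northlake and Lumen together hold 10% + 90% = 100% of Caldera, so Anders controls Caldera.
No other company's threshold is met.

Caldera Holdings SA, Lumen Foods SA, Marlow AS, Northlake Mining plc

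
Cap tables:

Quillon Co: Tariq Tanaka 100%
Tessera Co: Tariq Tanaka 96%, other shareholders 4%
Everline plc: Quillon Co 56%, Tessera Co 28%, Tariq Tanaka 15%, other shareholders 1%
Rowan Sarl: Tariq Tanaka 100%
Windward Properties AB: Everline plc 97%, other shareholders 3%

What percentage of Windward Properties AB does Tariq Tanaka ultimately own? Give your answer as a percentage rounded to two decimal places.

Tariq reaches Windward along 3 paths.
Via Quillon → Everline: 100% × 56% × 97% = 54.32%.
Via Tessera → Everline: 96% × 28% × 97% = 26.0736%.
Via Everline: 15% × 97% = 14.55%.
Total: 54.32% + 26.0736% + 14.55% = 94.9436%.
Rounded: 94.94%.

94.94%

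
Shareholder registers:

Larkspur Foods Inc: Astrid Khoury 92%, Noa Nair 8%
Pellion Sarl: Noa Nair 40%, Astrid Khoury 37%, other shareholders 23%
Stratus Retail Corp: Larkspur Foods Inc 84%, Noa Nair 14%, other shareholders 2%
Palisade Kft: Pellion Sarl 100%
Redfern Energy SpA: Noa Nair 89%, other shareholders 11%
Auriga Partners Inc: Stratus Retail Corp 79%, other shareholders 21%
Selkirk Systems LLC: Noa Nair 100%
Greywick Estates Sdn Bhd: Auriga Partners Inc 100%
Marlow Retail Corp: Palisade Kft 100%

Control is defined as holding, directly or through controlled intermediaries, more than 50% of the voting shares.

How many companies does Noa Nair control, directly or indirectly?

Noa holds 89% of Redfern, so Noa controls Redfern.
Noa holds 100% of Selkirk, so Noa controls Selkirk.
No other company's threshold is met.
Noa controls 2 companies.

2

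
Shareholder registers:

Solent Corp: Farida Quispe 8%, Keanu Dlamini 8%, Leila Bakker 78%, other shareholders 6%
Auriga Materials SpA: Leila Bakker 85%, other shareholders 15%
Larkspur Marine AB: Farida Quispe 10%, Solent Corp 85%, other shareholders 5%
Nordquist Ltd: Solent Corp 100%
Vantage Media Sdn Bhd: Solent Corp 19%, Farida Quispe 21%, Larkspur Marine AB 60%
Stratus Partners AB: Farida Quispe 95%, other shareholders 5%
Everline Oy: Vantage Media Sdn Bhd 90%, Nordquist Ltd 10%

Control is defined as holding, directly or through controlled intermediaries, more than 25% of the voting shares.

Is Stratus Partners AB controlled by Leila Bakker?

Leila holds 78% of Solent, so Leila controls Solent.
Leila holds 85% of Auriga, so Leila controls Auriga.
Solent holds 85% of Larkspur, so Leila controls Larkspur.
Solent holds 100% of Nordquist, so Leila controls Nordquist.
Solent and Larkspur together hold 19% + 60% = 79% of Vantage, so Leila controls Vantage.
Vantage and Nordquist together hold 90% + 10% = 100% of Everline, so Leila controls Everline.
Neither Leila nor any entity Leila controls holds any voting interest in Stratus.
So Leila does not control Stratus.

No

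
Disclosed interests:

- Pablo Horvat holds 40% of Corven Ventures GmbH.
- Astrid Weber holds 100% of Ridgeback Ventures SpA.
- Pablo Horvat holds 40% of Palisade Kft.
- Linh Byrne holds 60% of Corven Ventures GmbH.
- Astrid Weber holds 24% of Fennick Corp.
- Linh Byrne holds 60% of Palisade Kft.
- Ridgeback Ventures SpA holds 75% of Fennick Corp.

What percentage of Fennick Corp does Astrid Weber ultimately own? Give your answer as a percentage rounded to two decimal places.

99.00%

Astrid reaches Fennick along 2 paths.
Via Ridgeback: 100% × 75% = 75%.
Direct stake: 24% = 24%.
Total: 75% + 24% = 99%.
Rounded: 99.00%.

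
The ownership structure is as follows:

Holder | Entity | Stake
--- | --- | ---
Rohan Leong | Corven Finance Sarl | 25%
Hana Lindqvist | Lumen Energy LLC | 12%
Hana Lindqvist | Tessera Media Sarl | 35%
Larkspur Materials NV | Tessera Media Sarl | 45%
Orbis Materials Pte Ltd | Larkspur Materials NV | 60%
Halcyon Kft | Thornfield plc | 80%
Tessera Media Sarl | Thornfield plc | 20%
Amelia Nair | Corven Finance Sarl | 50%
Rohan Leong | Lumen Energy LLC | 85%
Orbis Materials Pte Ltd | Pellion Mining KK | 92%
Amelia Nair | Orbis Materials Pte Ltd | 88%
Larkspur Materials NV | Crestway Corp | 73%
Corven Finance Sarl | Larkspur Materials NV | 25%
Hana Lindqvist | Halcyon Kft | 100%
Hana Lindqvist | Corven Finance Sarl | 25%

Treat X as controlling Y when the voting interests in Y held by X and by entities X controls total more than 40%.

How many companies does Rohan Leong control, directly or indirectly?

1

Rohan holds 85% of Lumen, so Rohan controls Lumen.
No other company's threshold is met.
Rohan controls 1 company.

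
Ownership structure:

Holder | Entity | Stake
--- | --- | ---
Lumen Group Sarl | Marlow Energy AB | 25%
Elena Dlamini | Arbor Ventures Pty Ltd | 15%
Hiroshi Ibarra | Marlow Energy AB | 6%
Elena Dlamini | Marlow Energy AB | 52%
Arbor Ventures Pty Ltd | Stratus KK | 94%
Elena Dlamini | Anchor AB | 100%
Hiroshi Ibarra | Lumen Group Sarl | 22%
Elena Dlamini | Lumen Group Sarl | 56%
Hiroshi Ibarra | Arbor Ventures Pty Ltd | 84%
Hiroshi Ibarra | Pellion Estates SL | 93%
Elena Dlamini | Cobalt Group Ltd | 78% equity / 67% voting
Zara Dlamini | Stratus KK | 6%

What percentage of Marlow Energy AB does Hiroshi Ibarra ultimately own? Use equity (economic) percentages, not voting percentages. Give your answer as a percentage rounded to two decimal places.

11.50%

Hiroshi reaches Marlow along 2 paths.
Direct stake: 6% = 6%.
Via Lumen: 22% × 25% = 5.5%.
Total: 6% + 5.5% = 11.5%.
Rounded: 11.50%.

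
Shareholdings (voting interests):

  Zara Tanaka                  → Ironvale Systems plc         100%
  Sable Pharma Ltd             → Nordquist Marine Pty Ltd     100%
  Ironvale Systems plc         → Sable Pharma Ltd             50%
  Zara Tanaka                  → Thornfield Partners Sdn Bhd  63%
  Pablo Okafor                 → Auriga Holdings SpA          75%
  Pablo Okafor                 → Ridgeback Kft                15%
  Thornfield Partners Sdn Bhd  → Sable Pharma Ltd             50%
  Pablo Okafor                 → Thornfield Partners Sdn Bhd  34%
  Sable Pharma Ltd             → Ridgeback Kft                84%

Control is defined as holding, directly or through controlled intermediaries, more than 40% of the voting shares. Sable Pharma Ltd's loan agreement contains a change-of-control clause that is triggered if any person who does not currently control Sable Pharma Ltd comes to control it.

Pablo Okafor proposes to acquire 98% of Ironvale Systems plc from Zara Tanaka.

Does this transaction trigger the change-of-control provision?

The purchase adds only to Pablo's holdings (Zara's stake shrinks), so Pablo is the only person who could newly come to control Sable.
Pablo holds 75% of Auriga, so Pablo controls Auriga.
Neither Pablo nor any entity Pablo controls holds any voting interest in Sable.
So before the transaction, Pablo does not control Sable.
After the purchase, Pablo holds 98% of Ironvale directly, and Zara's stake falls to 2%.
Pablo holds 98% of Ironvale, so Pablo controls Ironvale.
Ironvale holds 50% of Sable, so Pablo controls Sable.
Pablo did not control Sable before and does after, so the clause is triggered.

Yes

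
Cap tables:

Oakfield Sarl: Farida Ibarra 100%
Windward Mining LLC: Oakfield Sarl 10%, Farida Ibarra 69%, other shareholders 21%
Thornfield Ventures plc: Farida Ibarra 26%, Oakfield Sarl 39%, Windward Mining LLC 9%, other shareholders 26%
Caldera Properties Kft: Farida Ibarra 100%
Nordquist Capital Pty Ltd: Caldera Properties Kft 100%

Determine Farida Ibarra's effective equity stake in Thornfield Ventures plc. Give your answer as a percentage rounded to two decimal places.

Farida reaches Thornfield along 4 paths.
Direct stake: 26% = 26%.
Via Oakfield: 100% × 39% = 39%.
Via Oakfield → Windward: 100% × 10% × 9% = 0.9%.
Via Windward: 69% × 9% = 6.21%.
Total: 26% + 39% + 0.9% + 6.21% = 72.11%.

72.11%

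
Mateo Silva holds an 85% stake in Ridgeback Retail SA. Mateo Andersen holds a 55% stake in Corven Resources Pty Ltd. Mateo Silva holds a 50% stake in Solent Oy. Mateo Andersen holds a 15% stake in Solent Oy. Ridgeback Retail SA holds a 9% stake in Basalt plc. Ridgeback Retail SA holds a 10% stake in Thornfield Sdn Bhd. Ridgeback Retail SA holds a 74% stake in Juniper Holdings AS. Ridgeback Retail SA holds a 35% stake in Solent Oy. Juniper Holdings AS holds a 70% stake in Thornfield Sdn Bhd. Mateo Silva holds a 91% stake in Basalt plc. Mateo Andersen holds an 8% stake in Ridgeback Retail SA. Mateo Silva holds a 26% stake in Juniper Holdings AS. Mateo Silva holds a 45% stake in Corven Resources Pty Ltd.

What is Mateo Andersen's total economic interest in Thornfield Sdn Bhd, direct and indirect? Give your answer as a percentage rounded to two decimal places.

Mateo Andersen reaches Thornfield along 2 paths.
Via Ridgeback → Juniper: 8% × 74% × 70% = 4.144%.
Via Ridgeback: 8% × 10% = 0.8%.
Total: 4.144% + 0.8% = 4.944%.
Rounded: 4.94%.

4.94%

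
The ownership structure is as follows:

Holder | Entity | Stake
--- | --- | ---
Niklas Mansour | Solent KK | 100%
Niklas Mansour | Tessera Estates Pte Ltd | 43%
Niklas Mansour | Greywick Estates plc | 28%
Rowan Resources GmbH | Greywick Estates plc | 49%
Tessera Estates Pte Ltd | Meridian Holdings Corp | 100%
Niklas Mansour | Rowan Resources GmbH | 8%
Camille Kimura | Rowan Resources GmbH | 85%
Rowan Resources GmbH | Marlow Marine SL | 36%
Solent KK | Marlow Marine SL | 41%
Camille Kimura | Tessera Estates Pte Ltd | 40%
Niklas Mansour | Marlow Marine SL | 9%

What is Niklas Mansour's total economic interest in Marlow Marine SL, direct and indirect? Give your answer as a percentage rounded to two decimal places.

Niklas reaches Marlow along 3 paths.
Via Rowan: 8% × 36% = 2.88%.
Direct stake: 9% = 9%.
Via Solent: 100% × 41% = 41%.
Total: 2.88% + 9% + 41% = 52.88%.

52.88%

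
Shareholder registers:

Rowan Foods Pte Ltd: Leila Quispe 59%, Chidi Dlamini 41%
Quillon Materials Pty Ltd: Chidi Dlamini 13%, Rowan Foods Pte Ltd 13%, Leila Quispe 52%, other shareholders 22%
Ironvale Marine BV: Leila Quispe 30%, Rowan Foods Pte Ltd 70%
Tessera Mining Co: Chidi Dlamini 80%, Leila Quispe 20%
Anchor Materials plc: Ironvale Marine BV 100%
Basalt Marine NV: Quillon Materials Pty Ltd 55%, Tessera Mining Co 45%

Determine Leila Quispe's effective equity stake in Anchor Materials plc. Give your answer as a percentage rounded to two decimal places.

71.30%

Leila reaches Anchor along 2 paths.
Via Ironvale: 30% × 100% = 30%.
Via Rowan → Ironvale: 59% × 70% × 100% = 41.3%.
Total: 30% + 41.3% = 71.3%.
Rounded: 71.30%.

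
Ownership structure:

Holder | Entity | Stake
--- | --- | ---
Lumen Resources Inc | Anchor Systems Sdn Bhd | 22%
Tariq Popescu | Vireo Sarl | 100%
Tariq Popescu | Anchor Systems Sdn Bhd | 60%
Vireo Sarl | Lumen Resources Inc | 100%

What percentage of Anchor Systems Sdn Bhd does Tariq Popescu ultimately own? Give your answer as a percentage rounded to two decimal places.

Tariq reaches Anchor along 2 paths.
Direct stake: 60% = 60%.
Via Vireo → Lumen: 100% × 100% × 22% = 22%.
Total: 60% + 22% = 82%.
Rounded: 82.00%.

82.00%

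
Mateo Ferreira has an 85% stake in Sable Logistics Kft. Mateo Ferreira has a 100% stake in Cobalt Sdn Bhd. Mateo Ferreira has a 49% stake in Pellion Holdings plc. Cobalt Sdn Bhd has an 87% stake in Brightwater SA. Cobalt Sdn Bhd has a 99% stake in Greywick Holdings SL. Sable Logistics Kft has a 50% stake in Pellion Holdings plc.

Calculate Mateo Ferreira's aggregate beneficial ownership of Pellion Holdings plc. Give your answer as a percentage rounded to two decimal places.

Mateo reaches Pellion along 2 paths.
Direct stake: 49% = 49%.
Via Sable: 85% × 50% = 42.5%.
Total: 49% + 42.5% = 91.5%.
Rounded: 91.50%.

91.50%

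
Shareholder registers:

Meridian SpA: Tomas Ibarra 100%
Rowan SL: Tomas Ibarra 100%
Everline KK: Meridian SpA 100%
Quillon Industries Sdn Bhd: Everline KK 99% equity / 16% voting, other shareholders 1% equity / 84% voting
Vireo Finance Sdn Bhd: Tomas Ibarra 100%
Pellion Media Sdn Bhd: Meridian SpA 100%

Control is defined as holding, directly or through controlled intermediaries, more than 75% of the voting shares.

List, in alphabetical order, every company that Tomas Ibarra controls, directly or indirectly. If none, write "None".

Everline KK, Meridian SpA, Pellion Media Sdn Bhd, Rowan SL, Vireo Finance Sdn Bhd

Tomas holds 100% of Meridian, so Tomas controls Meridian.
Tomas holds 100% of Rowan, so Tomas controls Rowan.
Meridian holds 100% of Everline, so Tomas controls Everline.
Tomas holds 100% of Vireo, so Tomas controls Vireo.
Meridian holds 100% of Pellion, so Tomas controls Pellion.
No other company's threshold is met.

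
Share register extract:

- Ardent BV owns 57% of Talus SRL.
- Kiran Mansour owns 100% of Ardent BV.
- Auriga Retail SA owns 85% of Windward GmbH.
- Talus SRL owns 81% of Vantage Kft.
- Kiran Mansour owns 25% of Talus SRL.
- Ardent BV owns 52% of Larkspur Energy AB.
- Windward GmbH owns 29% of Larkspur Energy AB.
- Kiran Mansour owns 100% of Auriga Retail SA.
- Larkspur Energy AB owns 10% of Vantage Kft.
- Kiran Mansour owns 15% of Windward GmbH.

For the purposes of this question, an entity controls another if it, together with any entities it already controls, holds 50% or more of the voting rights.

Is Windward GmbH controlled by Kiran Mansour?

Yes

Kiran holds 100% of Auriga, so Kiran controls Auriga.
Auriga and Kiran together hold 85% + 15% = 100% of Windward, so Kiran controls Windward.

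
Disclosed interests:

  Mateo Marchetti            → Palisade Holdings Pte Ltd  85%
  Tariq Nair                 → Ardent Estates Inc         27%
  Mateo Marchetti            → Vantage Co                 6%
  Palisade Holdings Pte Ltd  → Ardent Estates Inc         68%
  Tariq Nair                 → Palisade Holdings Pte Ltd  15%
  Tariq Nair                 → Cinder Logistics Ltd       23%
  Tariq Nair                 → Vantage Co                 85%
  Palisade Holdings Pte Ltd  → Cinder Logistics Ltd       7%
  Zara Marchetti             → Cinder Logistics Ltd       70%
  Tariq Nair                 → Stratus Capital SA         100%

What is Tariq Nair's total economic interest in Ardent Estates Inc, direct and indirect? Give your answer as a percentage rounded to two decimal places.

37.20%

Tariq reaches Ardent along 2 paths.
Direct stake: 27% = 27%.
Via Palisade: 15% × 68% = 10.2%.
Total: 27% + 10.2% = 37.2%.
Rounded: 37.20%.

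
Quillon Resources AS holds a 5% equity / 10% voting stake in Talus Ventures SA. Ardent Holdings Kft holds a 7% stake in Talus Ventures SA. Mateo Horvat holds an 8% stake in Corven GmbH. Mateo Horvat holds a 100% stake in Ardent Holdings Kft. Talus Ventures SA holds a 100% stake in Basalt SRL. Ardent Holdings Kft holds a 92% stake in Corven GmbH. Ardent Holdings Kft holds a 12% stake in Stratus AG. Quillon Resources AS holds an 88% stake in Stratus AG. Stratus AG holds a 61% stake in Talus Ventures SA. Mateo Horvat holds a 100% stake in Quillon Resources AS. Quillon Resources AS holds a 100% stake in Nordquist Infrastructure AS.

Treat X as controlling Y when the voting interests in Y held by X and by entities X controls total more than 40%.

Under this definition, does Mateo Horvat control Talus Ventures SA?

Mateo holds 100% of Ardent, so Mateo controls Ardent.
Mateo holds 100% of Quillon, so Mateo controls Quillon.
Ardent and Quillon together hold 12% + 88% = 100% of Stratus, so Mateo controls Stratus.
Stratus and Quillon and Ardent together hold 61% + 10% + 7% = 78% of Talus, so Mateo controls Talus.

Yes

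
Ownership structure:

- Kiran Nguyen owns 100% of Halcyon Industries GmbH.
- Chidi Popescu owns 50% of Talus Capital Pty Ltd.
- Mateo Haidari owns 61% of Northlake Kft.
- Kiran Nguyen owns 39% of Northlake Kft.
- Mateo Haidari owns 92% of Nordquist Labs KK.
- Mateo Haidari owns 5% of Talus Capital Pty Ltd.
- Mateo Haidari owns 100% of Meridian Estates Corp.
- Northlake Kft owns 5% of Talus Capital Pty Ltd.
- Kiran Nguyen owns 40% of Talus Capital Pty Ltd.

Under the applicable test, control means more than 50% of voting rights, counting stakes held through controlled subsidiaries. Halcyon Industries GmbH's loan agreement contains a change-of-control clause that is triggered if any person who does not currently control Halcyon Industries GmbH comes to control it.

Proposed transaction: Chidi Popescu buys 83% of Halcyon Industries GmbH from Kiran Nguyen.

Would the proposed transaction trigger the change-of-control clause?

Yes

The purchase adds only to Chidi's holdings (Kiran's stake shrinks), so Chidi is the only person who could newly come to control Halcyon.
Chidi's largest direct stake is 50% in Talus, which does not meet the threshold, so Chidi controls no company.
Neither Chidi nor any entity Chidi controls holds any voting interest in Halcyon.
So before the transaction, Chidi does not control Halcyon.
After the purchase, Chidi holds 83% of Halcyon directly, and Kiran's stake falls to 17%.
Chidi holds 83% of Halcyon, so Chidi controls Halcyon.
Chidi did not control Halcyon before and does after, so the clause is triggered.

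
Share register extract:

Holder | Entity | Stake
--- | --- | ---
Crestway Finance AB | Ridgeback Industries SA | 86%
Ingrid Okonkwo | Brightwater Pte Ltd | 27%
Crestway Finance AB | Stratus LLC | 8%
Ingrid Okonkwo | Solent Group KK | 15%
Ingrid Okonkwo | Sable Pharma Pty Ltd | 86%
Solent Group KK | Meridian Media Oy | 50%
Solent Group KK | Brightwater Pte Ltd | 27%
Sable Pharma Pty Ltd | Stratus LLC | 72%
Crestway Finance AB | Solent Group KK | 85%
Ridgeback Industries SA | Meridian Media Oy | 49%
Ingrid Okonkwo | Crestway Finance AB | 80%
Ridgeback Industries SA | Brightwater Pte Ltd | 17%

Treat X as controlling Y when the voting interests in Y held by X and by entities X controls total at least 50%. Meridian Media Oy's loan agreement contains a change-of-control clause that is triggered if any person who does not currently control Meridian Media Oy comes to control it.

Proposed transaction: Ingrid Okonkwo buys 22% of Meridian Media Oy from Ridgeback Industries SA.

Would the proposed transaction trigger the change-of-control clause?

The purchase adds only to Ingrid's holdings (Ridgeback's stake shrinks), so Ingrid is the only person who could newly come to control Meridian.
Ingrid holds 80% of Crestway, so Ingrid controls Crestway.
Ingrid and Crestway together hold 15% + 85% = 100% of Solent, so Ingrid controls Solent.
Crestway holds 86% of Ridgeback, so Ingrid controls Ridgeback.
Ridgeback and Solent together hold 49% + 50% = 99% of Meridian, so Ingrid controls Meridian.
So Ingrid already controls Meridian before the transaction.
After the purchase, Ingrid holds 22% of Meridian directly, and Ridgeback's stake falls to 27%.
Ingrid controlled Meridian already, so this is not a new person acquiring control; every other person's position is unchanged or reduced.
No new person acquires control, so the clause is not triggered.

No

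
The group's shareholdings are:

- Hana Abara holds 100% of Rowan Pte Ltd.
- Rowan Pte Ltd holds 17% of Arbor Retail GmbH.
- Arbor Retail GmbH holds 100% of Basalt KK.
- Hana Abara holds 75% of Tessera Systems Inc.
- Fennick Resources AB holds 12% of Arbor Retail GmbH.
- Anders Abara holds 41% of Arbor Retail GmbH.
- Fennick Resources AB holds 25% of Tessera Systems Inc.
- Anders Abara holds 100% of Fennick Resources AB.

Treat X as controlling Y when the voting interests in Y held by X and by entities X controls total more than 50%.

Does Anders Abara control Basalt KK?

Yes

Anders holds 100% of Fennick, so Anders controls Fennick.
Fennick and Anders together hold 12% + 41% = 53% of Arbor, so Anders controls Arbor.
Arbor holds 100% of Basalt, so Anders controls Basalt.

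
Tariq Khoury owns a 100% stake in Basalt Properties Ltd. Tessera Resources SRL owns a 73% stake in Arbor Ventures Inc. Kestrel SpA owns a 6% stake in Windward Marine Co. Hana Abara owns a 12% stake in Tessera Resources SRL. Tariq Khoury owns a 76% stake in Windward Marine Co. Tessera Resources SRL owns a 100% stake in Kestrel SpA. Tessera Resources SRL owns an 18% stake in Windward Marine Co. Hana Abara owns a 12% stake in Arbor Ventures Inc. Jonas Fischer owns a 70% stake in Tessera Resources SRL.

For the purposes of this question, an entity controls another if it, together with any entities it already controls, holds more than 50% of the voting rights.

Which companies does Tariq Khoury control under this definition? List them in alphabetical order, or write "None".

Basalt Properties Ltd, Windward Marine Co

Tariq holds 100% of Basalt, so Tariq controls Basalt.
Tariq holds 76% of Windward, so Tariq controls Windward.
No other company's threshold is met.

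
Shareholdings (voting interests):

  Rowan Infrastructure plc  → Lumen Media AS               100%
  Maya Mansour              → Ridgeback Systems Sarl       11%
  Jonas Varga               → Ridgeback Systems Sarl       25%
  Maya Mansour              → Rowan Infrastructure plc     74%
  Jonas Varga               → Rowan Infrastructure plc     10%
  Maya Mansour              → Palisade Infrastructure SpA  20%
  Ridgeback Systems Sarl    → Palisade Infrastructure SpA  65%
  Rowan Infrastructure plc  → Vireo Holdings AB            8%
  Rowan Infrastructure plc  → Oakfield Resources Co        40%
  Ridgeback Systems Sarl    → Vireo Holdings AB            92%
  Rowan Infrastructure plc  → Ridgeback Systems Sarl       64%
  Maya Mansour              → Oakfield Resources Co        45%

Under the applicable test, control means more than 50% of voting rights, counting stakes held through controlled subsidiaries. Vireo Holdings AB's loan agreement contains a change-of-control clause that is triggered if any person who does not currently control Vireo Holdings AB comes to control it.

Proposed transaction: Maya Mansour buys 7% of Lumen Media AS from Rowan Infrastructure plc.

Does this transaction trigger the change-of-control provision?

No

The purchase adds only to Maya's holdings (Rowan's stake shrinks), so Maya is the only person who could newly come to control Vireo.
Maya holds 74% of Rowan, so Maya controls Rowan.
Maya and Rowan together hold 11% + 64% = 75% of Ridgeback, so Maya controls Ridgeback.
Ridgeback and Rowan together hold 92% + 8% = 100% of Vireo, so Maya controls Vireo.
So Maya already controls Vireo before the transaction.
After the purchase, Maya holds 7% of Lumen directly, and Rowan's stake falls to 93%.
Maya controlled Vireo already, so this is not a new person acquiring control; every other person's position is unchanged or reduced.
No new person acquires control, so the clause is not triggered.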